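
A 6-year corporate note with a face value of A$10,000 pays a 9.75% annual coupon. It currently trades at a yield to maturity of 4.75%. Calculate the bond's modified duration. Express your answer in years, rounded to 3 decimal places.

Periodic yield y = 0.0475. First find Macaulay duration:
  t   CF        PV=CF/(1+0.0475)^t    t·PV
  1       975.00       930.7876       930.7876
  2       975.00       888.5800     1,777.1601
  3       975.00       848.2864     2,544.8593
  4       975.00       809.8200     3,239.2799
  5       975.00       773.0978     3,865.4892
  6    10,975.00     8,307.6911    49,846.1465
  Σ                 12,558.2630    62,203.7226
P = 12,558.2630; Macaulay duration = 62,203.7226 / 12,558.2630 = 4.95321 years.
Modified duration = D_Mac / (1 + y) = 4.95321 / 1.0475 = 4.72860 years.

4.729 years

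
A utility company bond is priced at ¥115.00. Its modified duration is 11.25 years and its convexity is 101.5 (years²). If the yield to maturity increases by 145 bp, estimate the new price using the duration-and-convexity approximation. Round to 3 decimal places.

¥97.468

Duration effect: -D_mod·Δy = -11.25 × (+0.0145) = -0.163125
Convexity effect: ½·C·(Δy)² = 0.5 × 101.5 × (0.0145)² = +0.0106701875
ΔP/P ≈ -0.163125 + 0.0106701875 = -0.1524548125
New price ≈ 115.00 × (1 - 0.1524548125) = 97.4676965625.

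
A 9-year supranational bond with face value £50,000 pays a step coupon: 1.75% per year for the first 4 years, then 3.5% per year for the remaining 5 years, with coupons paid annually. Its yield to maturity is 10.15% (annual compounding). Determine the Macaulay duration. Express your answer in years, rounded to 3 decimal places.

Periodic yield y = 0.1015. Discount each cash flow and weight by its year:
  t   CF        PV=CF/(1+0.1015)^t    t·PV
  1       875.00       794.3713       794.3713
  2       875.00       721.1723     1,442.3446
  3       875.00       654.7184     1,964.1552
  4       875.00       594.3880     2,377.5521
  5     1,750.00     1,079.2338     5,396.1690
  6     1,750.00       979.7856     5,878.7134
  7     1,750.00       889.5012     6,226.5084
  8     1,750.00       807.5363     6,460.2901
  9    51,750.00    21,679.5289   195,115.7601
  Σ                 28,200.2358   225,655.8644
Price P = Σ PV = 28,200.2358.
Macaulay duration = Σ(t·PV) / P = 225,655.8644 / 28,200.2358 = 8.00191 years.

8.002 years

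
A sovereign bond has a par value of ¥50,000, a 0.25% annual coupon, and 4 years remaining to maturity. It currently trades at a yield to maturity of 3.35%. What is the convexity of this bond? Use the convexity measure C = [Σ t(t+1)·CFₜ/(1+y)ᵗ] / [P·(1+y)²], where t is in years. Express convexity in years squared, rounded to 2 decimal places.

18.62

With y = 0.0335:
  t   CF        PV=CF/(1+0.0335)^t    t·PV        t(t+1)·PV
  1       125.00       120.9482       120.9482         241.8965
  2       125.00       117.0278       234.0556         702.1668
  3       125.00       113.2344       339.7033       1,358.8134
  4    50,125.00    43,935.1852   175,740.7409     878,703.7047
  Σ                 44,286.3957   176,435.4481     881,006.5814
P = 44,286.3957.
Convexity = Σ t(t+1)·PV / [P·(1+y)²] = 881,006.5814 / (44,286.3957 × 1.068122) = 18.62464.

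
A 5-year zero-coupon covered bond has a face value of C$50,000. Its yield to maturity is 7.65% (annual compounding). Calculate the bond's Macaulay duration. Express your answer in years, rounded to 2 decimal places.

A zero-coupon bond has a single cash flow at maturity, so its Macaulay duration equals its maturity: 5 years.

5.00 years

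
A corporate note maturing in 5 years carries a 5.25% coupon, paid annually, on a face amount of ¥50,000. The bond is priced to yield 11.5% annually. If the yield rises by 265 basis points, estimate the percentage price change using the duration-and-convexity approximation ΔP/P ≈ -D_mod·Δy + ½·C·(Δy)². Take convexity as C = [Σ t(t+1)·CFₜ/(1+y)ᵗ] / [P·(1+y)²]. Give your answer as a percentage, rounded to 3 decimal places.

-9.851%

With y = 0.115:
  t   CF        PV=CF/(1+0.115)^t    t·PV        t(t+1)·PV
  1     2,625.00     2,354.2601     2,354.2601       4,708.5202
  2     2,625.00     2,111.4440     4,222.8881      12,668.6642
  3     2,625.00     1,893.6718     5,681.0153      22,724.0613
  4     2,625.00     1,698.3603     6,793.4413      33,967.2067
  5    52,625.00    30,536.3955   152,681.9775     916,091.8651
  Σ                 38,594.1317   171,733.5823     990,160.3174
P = 38,594.1317; D_Mac = 4.44973 yrs; D_mod = 3.99079 yrs; C = 20.63643.
Duration effect: -3.99079 × (+0.0265) = -0.105756
Convexity effect: 0.5 × 20.63643 × (0.0265)² = +0.0072460
ΔP/P ≈ -0.105756 + 0.0072460 = -0.098510 = -9.8510%.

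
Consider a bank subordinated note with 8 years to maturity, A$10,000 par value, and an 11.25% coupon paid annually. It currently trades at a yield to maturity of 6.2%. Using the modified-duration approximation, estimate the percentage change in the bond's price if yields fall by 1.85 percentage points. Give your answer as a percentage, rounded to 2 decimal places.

+10.42%

Periodic yield y = 0.062. Modified duration first:
  t   CF        PV=CF/(1+0.062)^t    t·PV
  1     1,125.00     1,059.3220     1,059.3220
  2     1,125.00       997.4784     1,994.9567
  3     1,125.00       939.2452     2,817.7355
  4     1,125.00       884.4117     3,537.6466
  5     1,125.00       832.7793     4,163.8967
  6     1,125.00       784.1613     4,704.9680
  7     1,125.00       738.3817     5,168.6717
  8    11,125.00     6,875.4937    55,003.9492
  Σ                 13,111.2732    78,451.1465
P = 13,111.2732; D_Mac = 5.98349 yrs; D_mod = 5.98349/(1+0.062) = 5.63417 yrs.
ΔP/P ≈ -D_mod · Δy = -5.63417 × (-0.0185) = +0.104232 = +10.4232%.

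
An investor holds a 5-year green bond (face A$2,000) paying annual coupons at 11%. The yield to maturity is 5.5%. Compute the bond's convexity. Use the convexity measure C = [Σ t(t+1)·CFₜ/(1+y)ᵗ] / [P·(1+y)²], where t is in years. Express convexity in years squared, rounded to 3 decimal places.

With y = 0.055:
  t   CF        PV=CF/(1+0.055)^t    t·PV        t(t+1)·PV
  1       220.00       208.5308       208.5308         417.0616
  2       220.00       197.6595       395.3191       1,185.9572
  3       220.00       187.3550       562.0650       2,248.2601
  4       220.00       177.5877       710.3507       3,551.7537
  5     2,220.00     1,698.5983     8,492.9913      50,957.9480
  Σ                  2,469.7313    10,369.2569      58,360.9805
P = 2,469.7313.
Convexity = Σ t(t+1)·PV / [P·(1+y)²] = 58,360.9805 / (2,469.7313 × 1.113025) = 21.23088.

21.231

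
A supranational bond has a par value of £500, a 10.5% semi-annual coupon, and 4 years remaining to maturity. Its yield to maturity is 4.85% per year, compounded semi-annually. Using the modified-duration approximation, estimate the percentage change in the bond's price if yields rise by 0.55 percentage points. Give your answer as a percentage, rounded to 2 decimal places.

Periodic yield y = 0.02425. Modified duration first:
  t   CF        PV=CF/(1+0.02425)^t    t·PV
  1        26.25        25.6285        25.6285
  2        26.25        25.0217        50.0435
  3        26.25        24.4293        73.2880
  4        26.25        23.8509        95.4037
  5        26.25        23.2862       116.4312
  6        26.25        22.7349       136.4095
  7        26.25        22.1967       155.3766
  8       526.25       434.4545     3,475.6362
  Σ                    601.6028     4,128.2172
P = 601.6028; D_Mac = 6.86203 half-year periods = 3.43102 yrs; D_mod = 3.43102/(1+0.02425) = 3.34978 yrs.
ΔP/P ≈ -D_mod · Δy = -3.34978 × (+0.0055) = -0.018424 = -1.8424%.

-1.84%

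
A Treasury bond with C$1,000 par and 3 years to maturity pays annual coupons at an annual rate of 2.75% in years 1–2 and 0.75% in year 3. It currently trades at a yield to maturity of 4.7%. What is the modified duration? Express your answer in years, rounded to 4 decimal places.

Periodic yield y = 0.047. First find Macaulay duration:
  t   CF        PV=CF/(1+0.047)^t    t·PV
  1        27.50        26.2655        26.2655
  2        27.50        25.0865        50.1729
  3     1,007.50       877.8191     2,633.4572
  Σ                    929.1710     2,709.8956
P = 929.1710; Macaulay duration = 2,709.8956 / 929.1710 = 2.91647 years.
Modified duration = D_Mac / (1 + y) = 2.91647 / 1.047 = 2.78555 years.

2.7855 years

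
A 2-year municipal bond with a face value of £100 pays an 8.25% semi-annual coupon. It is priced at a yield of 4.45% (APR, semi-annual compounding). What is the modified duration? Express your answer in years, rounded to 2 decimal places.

Periodic yield y = 0.02225. First find Macaulay duration:
  t   CF        PV=CF/(1+0.02225)^t    t·PV
  1        4.125         4.0352         4.0352
  2        4.125         3.9474         7.8948
  3        4.125         3.8615        11.5844
  4      104.125        95.3513       381.4051
  Σ                    107.1954       404.9195
P = 107.1954; Macaulay duration = 404.9195 / 107.1954 = 3.77740 half-year periods = 1.88870 years.
Modified duration = D_Mac / (1 + y) = 1.88870 / 1.02225 = 1.84759 years.

1.85 years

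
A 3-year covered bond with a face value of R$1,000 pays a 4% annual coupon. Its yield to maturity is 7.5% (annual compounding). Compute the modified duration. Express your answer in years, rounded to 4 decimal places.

Periodic yield y = 0.075. First find Macaulay duration:
  t   CF        PV=CF/(1+0.075)^t    t·PV
  1        40.00        37.2093        37.2093
  2        40.00        34.6133        69.2266
  3     1,040.00       837.1590     2,511.4770
  Σ                    908.9816     2,617.9129
P = 908.9816; Macaulay duration = 2,617.9129 / 908.9816 = 2.88005 years.
Modified duration = D_Mac / (1 + y) = 2.88005 / 1.075 = 2.67912 years.

2.6791 years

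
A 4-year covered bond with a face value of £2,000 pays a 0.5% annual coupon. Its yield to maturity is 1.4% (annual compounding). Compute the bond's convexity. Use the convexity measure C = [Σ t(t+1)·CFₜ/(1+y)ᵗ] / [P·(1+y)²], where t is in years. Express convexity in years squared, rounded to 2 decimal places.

19.25

With y = 0.014:
  t   CF        PV=CF/(1+0.014)^t    t·PV        t(t+1)·PV
  1        10.00         9.8619         9.8619          19.7239
  2        10.00         9.7258        19.4515          58.3546
  3        10.00         9.5915        28.7745         115.0979
  4     2,010.00     1,901.2719     7,605.0877      38,025.4387
  Σ                  1,930.4511     7,663.1757      38,218.6151
P = 1,930.4511.
Convexity = Σ t(t+1)·PV / [P·(1+y)²] = 38,218.6151 / (1,930.4511 × 1.028196) = 19.25485.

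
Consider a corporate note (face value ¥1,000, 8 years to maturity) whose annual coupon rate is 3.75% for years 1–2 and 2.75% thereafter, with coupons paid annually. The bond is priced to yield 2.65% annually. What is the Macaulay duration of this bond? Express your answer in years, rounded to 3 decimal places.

7.184 years

Periodic yield y = 0.0265. Discount each cash flow and weight by its year:
  t   CF        PV=CF/(1+0.0265)^t    t·PV
  1        37.50        36.5319        36.5319
  2        37.50        35.5888        71.1776
  3        27.50        25.4247        76.2741
  4        27.50        24.7683        99.0734
  5        27.50        24.1289       120.6446
  6        27.50        23.5060       141.0361
  7        27.50        22.8992       160.2943
  8     1,027.50       833.5088     6,668.0706
  Σ                  1,026.3567     7,373.1025
Price P = Σ PV = 1,026.3567.
Macaulay duration = Σ(t·PV) / P = 7,373.1025 / 1,026.3567 = 7.18376 years.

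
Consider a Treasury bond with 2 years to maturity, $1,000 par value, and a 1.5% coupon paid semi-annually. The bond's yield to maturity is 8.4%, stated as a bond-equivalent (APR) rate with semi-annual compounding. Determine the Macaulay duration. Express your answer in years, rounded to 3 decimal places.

1.976 years

Periodic yield y = 0.042. Discount each cash flow and weight by its period:
  t   CF        PV=CF/(1+0.042)^t    t·PV
  1         7.50         7.1977         7.1977
  2         7.50         6.9076        13.8152
  3         7.50         6.6292        19.8875
  4     1,007.50       854.6222     3,418.4889
  Σ                    875.3566     3,459.3892
Price P = Σ PV = 875.3566.
Macaulay duration = Σ(t·PV) / P = 3,459.3892 / 875.3566 = 3.95198 half-year periods.
In years: 3.95198 / 2 = 1.97599 years.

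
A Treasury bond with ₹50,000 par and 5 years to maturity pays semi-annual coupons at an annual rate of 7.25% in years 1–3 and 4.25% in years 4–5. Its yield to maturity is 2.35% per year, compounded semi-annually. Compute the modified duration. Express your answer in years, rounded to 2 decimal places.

Periodic yield y = 0.01175. First find Macaulay duration:
  t   CF        PV=CF/(1+0.01175)^t    t·PV
  1     1,812.50     1,791.4505     1,791.4505
  2     1,812.50     1,770.6454     3,541.2907
  3     1,812.50     1,750.0819     5,250.2457
  4     1,812.50     1,729.7573     6,919.0291
  5     1,812.50     1,709.6687     8,548.3433
  6     1,812.50     1,689.8134    10,138.8801
  7     1,062.50       979.0761     6,853.5327
  8     1,062.50       967.7056     7,741.6444
  9     1,062.50       956.4671     8,608.2036
  10   51,062.50    45,432.8461   454,328.4606
  Σ                 58,777.5118   513,721.0807
P = 58,777.5118; Macaulay duration = 513,721.0807 / 58,777.5118 = 8.74010 half-year periods = 4.37005 years.
Modified duration = D_Mac / (1 + y) = 4.37005 / 1.01175 = 4.31930 years.

4.32 years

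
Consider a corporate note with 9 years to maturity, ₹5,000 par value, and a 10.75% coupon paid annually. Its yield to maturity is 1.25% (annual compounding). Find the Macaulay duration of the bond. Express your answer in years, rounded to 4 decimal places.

6.9411 years

Periodic yield y = 0.0125. Discount each cash flow and weight by its year:
  t   CF        PV=CF/(1+0.0125)^t    t·PV
  1       537.50       530.8642       530.8642
  2       537.50       524.3103     1,048.6206
  3       537.50       517.8374     1,553.5121
  4       537.50       511.4443     2,045.7772
  5       537.50       505.1302     2,525.6509
  6       537.50       498.8940     2,993.3640
  7       537.50       492.7348     3,449.1437
  8       537.50       486.6517     3,893.2133
  9     5,537.50     4,951.7471    44,565.7235
  Σ                  9,019.6139    62,605.8694
Price P = Σ PV = 9,019.6139.
Macaulay duration = Σ(t·PV) / P = 62,605.8694 / 9,019.6139 = 6.94108 years.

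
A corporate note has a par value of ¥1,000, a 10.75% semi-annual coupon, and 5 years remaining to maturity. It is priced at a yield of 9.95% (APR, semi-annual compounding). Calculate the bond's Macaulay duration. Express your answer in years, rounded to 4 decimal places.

4.0127 years

Periodic yield y = 0.04975. Discount each cash flow and weight by its period:
  t   CF        PV=CF/(1+0.04975)^t    t·PV
  1        53.75        51.2027        51.2027
  2        53.75        48.7761        97.5521
  3        53.75        46.4645       139.3934
  4        53.75        44.2624       177.0496
  5        53.75        42.1647       210.8235
  6        53.75        40.1664       240.9985
  7        53.75        38.2628       267.8399
  8        53.75        36.4495       291.5959
  9        53.75        34.7221       312.4986
  10    1,053.75       648.4534     6,484.5337
  Σ                  1,030.9245     8,273.4879
Price P = Σ PV = 1,030.9245.
Macaulay duration = Σ(t·PV) / P = 8,273.4879 / 1,030.9245 = 8.02531 half-year periods.
In years: 8.02531 / 2 = 4.01265 years.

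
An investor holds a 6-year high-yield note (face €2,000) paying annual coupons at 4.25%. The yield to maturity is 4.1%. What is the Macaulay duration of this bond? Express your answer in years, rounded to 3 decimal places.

Periodic yield y = 0.041. Discount each cash flow and weight by its year:
  t   CF        PV=CF/(1+0.041)^t    t·PV
  1        85.00        81.6523        81.6523
  2        85.00        78.4364       156.8727
  3        85.00        75.3471       226.0414
  4        85.00        72.3796       289.5183
  5        85.00        69.5289       347.6444
  6     2,085.00     1,638.3311     9,829.9868
  Σ                  2,015.6753    10,931.7159
Price P = Σ PV = 2,015.6753.
Macaulay duration = Σ(t·PV) / P = 10,931.7159 / 2,015.6753 = 5.42335 years.

5.423 years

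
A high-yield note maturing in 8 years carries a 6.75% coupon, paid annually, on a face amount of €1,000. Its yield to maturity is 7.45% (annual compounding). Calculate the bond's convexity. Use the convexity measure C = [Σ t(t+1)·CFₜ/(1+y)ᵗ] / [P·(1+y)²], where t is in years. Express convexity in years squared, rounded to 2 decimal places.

With y = 0.0745:
  t   CF        PV=CF/(1+0.0745)^t    t·PV        t(t+1)·PV
  1        67.50        62.8199        62.8199         125.6398
  2        67.50        58.4643       116.9286         350.7859
  3        67.50        54.4107       163.2322         652.9287
  4        67.50        50.6382       202.5527       1,012.7636
  5        67.50        47.1272       235.6360       1,413.8161
  6        67.50        43.8597       263.1580       1,842.1057
  7        67.50        40.8187       285.7307       2,285.8454
  8     1,067.50       600.7815     4,806.2517      43,256.2654
  Σ                    958.9201     6,136.3098      50,940.1508
P = 958.9201.
Convexity = Σ t(t+1)·PV / [P·(1+y)²] = 50,940.1508 / (958.9201 × 1.154550) = 46.01135.

46.01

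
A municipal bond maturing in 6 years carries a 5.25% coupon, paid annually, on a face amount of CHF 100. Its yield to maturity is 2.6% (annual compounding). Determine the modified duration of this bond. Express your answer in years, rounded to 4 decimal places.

5.2165 years

Periodic yield y = 0.026. First find Macaulay duration:
  t   CF        PV=CF/(1+0.026)^t    t·PV
  1         5.25         5.1170         5.1170
  2         5.25         4.9873         9.9746
  3         5.25         4.8609        14.5827
  4         5.25         4.7377        18.9509
  5         5.25         4.6177        23.0883
  6       105.25        90.2273       541.3638
  Σ                    114.5478       613.0773
P = 114.5478; Macaulay duration = 613.0773 / 114.5478 = 5.35215 years.
Modified duration = D_Mac / (1 + y) = 5.35215 / 1.026 = 5.21652 years.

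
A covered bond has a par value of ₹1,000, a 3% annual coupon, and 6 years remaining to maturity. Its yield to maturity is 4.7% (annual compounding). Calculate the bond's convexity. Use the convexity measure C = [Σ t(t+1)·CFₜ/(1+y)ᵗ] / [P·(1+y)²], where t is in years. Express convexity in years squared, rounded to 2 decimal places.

34.57

With y = 0.047:
  t   CF        PV=CF/(1+0.047)^t    t·PV        t(t+1)·PV
  1        30.00        28.6533        28.6533          57.3066
  2        30.00        27.3670        54.7341         164.2023
  3        30.00        26.1385        78.4156         313.6624
  4        30.00        24.9652        99.8607         499.3034
  5        30.00        23.8445       119.2224         715.3344
  6     1,030.00       781.9107     4,691.4640      32,840.2478
  Σ                    912.8792     5,072.3500      34,590.0568
P = 912.8792.
Convexity = Σ t(t+1)·PV / [P·(1+y)²] = 34,590.0568 / (912.8792 × 1.096209) = 34.56564.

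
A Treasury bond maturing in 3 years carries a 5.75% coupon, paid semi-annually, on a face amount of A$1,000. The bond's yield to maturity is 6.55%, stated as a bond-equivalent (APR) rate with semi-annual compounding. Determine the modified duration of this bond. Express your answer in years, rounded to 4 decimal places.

2.7068 years

Periodic yield y = 0.03275. First find Macaulay duration:
  t   CF        PV=CF/(1+0.03275)^t    t·PV
  1        28.75        27.8383        27.8383
  2        28.75        26.9555        53.9110
  3        28.75        26.1007        78.3021
  4        28.75        25.2730       101.0921
  5        28.75        24.4716       122.3578
  6     1,028.75       847.8883     5,087.3296
  Σ                    978.5274     5,470.8309
P = 978.5274; Macaulay duration = 5,470.8309 / 978.5274 = 5.59088 half-year periods = 2.79544 years.
Modified duration = D_Mac / (1 + y) = 2.79544 / 1.03275 = 2.70679 years.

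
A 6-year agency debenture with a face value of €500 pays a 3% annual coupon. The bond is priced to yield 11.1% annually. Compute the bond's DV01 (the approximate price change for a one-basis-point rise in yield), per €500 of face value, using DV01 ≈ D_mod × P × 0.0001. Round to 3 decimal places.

€0.162

Periodic yield y = 0.111.
  t   CF        PV=CF/(1+0.111)^t    t·PV
  1        15.00        13.5014        13.5014
  2        15.00        12.1524        24.3049
  3        15.00        10.9383        32.8148
  4        15.00         9.8454        39.3818
  5        15.00         8.8618        44.3089
  6       515.00       273.8564     1,643.1383
  Σ                    329.1557     1,797.4500
P = 329.1557; D_Mac = 5.46079 yrs; D_mod = 4.91520 yrs.
DV01 ≈ 4.91520 × 329.1557 × 0.0001 = 0.161787.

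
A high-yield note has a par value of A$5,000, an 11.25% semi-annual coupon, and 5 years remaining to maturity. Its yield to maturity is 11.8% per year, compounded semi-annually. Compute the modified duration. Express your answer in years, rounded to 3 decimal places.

3.725 years

Periodic yield y = 0.059. First find Macaulay duration:
  t   CF        PV=CF/(1+0.059)^t    t·PV
  1       281.25       265.5807       265.5807
  2       281.25       250.7845       501.5689
  3       281.25       236.8125       710.4375
  4       281.25       223.6190       894.4760
  5       281.25       211.1605     1,055.8026
  6       281.25       199.3962     1,196.3769
  7       281.25       188.2872     1,318.0104
  8       281.25       177.7972     1,422.3774
  9       281.25       167.8916     1,511.0241
  10    5,281.25     2,976.9883    29,769.8828
  Σ                  4,898.3176    38,645.5375
P = 4,898.3176; Macaulay duration = 38,645.5375 / 4,898.3176 = 7.88955 half-year periods = 3.94478 years.
Modified duration = D_Mac / (1 + y) = 3.94478 / 1.059 = 3.72500 years.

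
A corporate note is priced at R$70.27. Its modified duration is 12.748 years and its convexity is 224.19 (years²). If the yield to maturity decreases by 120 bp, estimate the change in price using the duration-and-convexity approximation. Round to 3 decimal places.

Duration effect: -D_mod·Δy = -12.748 × (-0.012) = +0.152976
Convexity effect: ½·C·(Δy)² = 0.5 × 224.19 × (-0.012)² = +0.01614168
ΔP/P ≈ +0.152976 + 0.01614168 = +0.16911768
ΔP ≈ 70.27 × (+0.16911768) = +11.8838993736.

+R$11.884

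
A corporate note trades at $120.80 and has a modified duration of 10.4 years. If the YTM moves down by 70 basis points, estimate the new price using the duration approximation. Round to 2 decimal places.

Duration approximation: ΔP/P ≈ -D_mod · Δy = -10.4 × (-0.007) = +0.072800.
New price ≈ 120.80 × (1 + 0.072800) = 129.59424.

$129.59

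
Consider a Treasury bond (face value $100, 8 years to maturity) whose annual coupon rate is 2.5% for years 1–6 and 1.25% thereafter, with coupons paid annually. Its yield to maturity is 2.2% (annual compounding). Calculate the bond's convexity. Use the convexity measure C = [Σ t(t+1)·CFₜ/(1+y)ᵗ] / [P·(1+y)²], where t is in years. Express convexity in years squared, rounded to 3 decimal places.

With y = 0.022:
  t   CF        PV=CF/(1+0.022)^t    t·PV        t(t+1)·PV
  1         2.50         2.4462         2.4462           4.8924
  2         2.50         2.3935         4.7871          14.3612
  3         2.50         2.3420         7.0260          28.1040
  4         2.50         2.2916         9.1663          45.8317
  5         2.50         2.2423        11.2113          67.2677
  6         2.50         2.1940        13.1639          92.1476
  7         1.25         1.0734         7.5137          60.1093
  8       101.25        85.0722       680.5779       6,125.2012
  Σ                    100.0552       735.8924       6,437.9152
P = 100.0552.
Convexity = Σ t(t+1)·PV / [P·(1+y)²] = 6,437.9152 / (100.0552 × 1.044484) = 61.60329.

61.603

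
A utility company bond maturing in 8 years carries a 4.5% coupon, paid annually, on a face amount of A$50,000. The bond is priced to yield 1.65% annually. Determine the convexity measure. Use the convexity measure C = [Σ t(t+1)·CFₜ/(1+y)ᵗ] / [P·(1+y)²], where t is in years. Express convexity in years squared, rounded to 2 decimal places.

58.23

With y = 0.0165:
  t   CF        PV=CF/(1+0.0165)^t    t·PV        t(t+1)·PV
  1     2,250.00     2,213.4776     2,213.4776       4,426.9552
  2     2,250.00     2,177.5481     4,355.0962      13,065.2885
  3     2,250.00     2,142.2017     6,426.6052      25,706.4210
  4     2,250.00     2,107.4292     8,429.7167      42,148.5833
  5     2,250.00     2,073.2210    10,366.1051      62,196.6306
  6     2,250.00     2,039.5681    12,237.4089      85,661.8621
  7     2,250.00     2,006.4615    14,045.2307     112,361.8457
  8    52,250.00    45,838.1658   366,705.3263   3,300,347.9364
  Σ                 60,598.0731   424,778.9666   3,645,915.5227
P = 60,598.0731.
Convexity = Σ t(t+1)·PV / [P·(1+y)²] = 3,645,915.5227 / (60,598.0731 × 1.033272) = 58.22815.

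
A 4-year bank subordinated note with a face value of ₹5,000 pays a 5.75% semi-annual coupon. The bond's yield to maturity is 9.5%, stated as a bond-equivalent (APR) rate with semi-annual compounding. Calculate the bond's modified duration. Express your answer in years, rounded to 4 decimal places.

Periodic yield y = 0.0475. First find Macaulay duration:
  t   CF        PV=CF/(1+0.0475)^t    t·PV
  1       143.75       137.2315       137.2315
  2       143.75       131.0086       262.0172
  3       143.75       125.0679       375.2036
  4       143.75       119.3965       477.5861
  5       143.75       113.9824       569.9119
  6       143.75       108.8137       652.8823
  7       143.75       103.8794       727.1561
  8     5,143.75     3,548.5228    28,388.1824
  Σ                  4,387.9028    31,590.1711
P = 4,387.9028; Macaulay duration = 31,590.1711 / 4,387.9028 = 7.19938 half-year periods = 3.59969 years.
Modified duration = D_Mac / (1 + y) = 3.59969 / 1.0475 = 3.43646 years.

3.4365 years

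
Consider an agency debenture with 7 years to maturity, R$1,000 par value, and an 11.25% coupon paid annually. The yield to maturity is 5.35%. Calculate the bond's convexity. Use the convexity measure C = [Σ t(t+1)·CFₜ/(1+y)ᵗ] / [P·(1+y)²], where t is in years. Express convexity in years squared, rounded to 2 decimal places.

With y = 0.0535:
  t   CF        PV=CF/(1+0.0535)^t    t·PV        t(t+1)·PV
  1       112.50       106.7869       106.7869         213.5738
  2       112.50       101.3639       202.7279         608.1836
  3       112.50        96.2164       288.6491       1,154.5963
  4       112.50        91.3302       365.3208       1,826.6038
  5       112.50        86.6922       433.4608       2,600.7648
  6       112.50        82.2897       493.7380       3,456.1658
  7     1,112.50       772.4284     5,406.9989      43,255.9911
  Σ                  1,337.1076     7,297.6823      53,115.8792
P = 1,337.1076.
Convexity = Σ t(t+1)·PV / [P·(1+y)²] = 53,115.8792 / (1,337.1076 × 1.109862) = 35.79224.

35.79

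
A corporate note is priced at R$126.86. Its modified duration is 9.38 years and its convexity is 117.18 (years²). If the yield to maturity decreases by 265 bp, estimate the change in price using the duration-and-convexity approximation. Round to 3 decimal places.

Duration effect: -D_mod·Δy = -9.38 × (-0.0265) = +0.248570
Convexity effect: ½·C·(Δy)² = 0.5 × 117.18 × (-0.0265)² = +0.0411448275
ΔP/P ≈ +0.248570 + 0.0411448275 = +0.2897148275
ΔP ≈ 126.86 × (+0.2897148275) = +36.75322301665.

+R$36.753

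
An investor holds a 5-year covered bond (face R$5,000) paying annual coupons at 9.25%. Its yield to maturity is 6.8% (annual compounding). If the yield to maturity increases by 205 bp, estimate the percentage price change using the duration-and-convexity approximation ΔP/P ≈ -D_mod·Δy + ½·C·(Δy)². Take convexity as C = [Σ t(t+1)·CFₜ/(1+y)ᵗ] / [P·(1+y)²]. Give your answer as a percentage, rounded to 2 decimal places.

With y = 0.068:
  t   CF        PV=CF/(1+0.068)^t    t·PV        t(t+1)·PV
  1       462.50       433.0524       433.0524         866.1049
  2       462.50       405.4798       810.9596       2,432.8788
  3       462.50       379.6627     1,138.9882       4,555.9529
  4       462.50       355.4895     1,421.9578       7,109.7892
  5     5,462.50     3,931.2909    19,656.4547     117,938.7285
  Σ                  5,504.9754    23,461.4129     132,903.4542
P = 5,504.9754; D_Mac = 4.26186 yrs; D_mod = 3.99050 yrs; C = 21.16598.
Duration effect: -3.99050 × (+0.0205) = -0.081805
Convexity effect: 0.5 × 21.16598 × (0.0205)² = +0.0044475
ΔP/P ≈ -0.081805 + 0.0044475 = -0.077358 = -7.7358%.

-7.74%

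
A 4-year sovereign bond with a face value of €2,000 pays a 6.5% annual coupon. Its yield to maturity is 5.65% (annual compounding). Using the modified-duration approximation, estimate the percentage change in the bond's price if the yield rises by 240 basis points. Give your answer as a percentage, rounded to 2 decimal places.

-8.30%

Periodic yield y = 0.0565. Modified duration first:
  t   CF        PV=CF/(1+0.0565)^t    t·PV
  1       130.00       123.0478       123.0478
  2       130.00       116.4674       232.9348
  3       130.00       110.2389       330.7167
  4     2,130.00     1,709.6279     6,838.5116
  Σ                  2,059.3820     7,525.2109
P = 2,059.3820; D_Mac = 3.65411 yrs; D_mod = 3.65411/(1+0.0565) = 3.45869 yrs.
ΔP/P ≈ -D_mod · Δy = -3.45869 × (+0.024) = -0.083009 = -8.3009%.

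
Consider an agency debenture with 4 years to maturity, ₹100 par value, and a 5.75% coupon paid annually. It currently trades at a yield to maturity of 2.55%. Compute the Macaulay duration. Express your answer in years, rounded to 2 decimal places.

3.70 years

Periodic yield y = 0.0255. Discount each cash flow and weight by its year:
  t   CF        PV=CF/(1+0.0255)^t    t·PV
  1         5.75         5.6070         5.6070
  2         5.75         5.4676        10.9352
  3         5.75         5.3316        15.9949
  4       105.75        95.6176       382.4703
  Σ                    112.0238       415.0074
Price P = Σ PV = 112.0238.
Macaulay duration = Σ(t·PV) / P = 415.0074 / 112.0238 = 3.70464 years.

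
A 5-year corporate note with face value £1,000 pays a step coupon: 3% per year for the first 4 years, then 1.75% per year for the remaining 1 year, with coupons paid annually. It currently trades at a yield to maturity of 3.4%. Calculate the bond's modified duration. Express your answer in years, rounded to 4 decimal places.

Periodic yield y = 0.034. First find Macaulay duration:
  t   CF        PV=CF/(1+0.034)^t    t·PV
  1        30.00        29.0135        29.0135
  2        30.00        28.0595        56.1190
  3        30.00        27.1369        81.4106
  4        30.00        26.2445       104.9782
  5     1,017.50       860.8584     4,304.2920
  Σ                    971.3129     4,575.8134
P = 971.3129; Macaulay duration = 4,575.8134 / 971.3129 = 4.71096 years.
Modified duration = D_Mac / (1 + y) = 4.71096 / 1.034 = 4.55605 years.

4.5561 years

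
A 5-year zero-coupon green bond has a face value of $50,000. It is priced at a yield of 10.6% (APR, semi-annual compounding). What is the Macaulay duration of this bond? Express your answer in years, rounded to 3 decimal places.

5.000 years

A zero-coupon bond has a single cash flow at maturity, so its Macaulay duration equals its maturity: 5 years.
(Equivalently: 10 semi-annual periods ÷ 2 = 5 years.)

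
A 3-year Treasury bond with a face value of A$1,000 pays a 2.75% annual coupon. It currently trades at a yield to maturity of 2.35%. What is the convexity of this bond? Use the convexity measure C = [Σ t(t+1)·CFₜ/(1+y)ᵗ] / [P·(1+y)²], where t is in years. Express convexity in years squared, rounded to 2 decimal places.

With y = 0.0235:
  t   CF        PV=CF/(1+0.0235)^t    t·PV        t(t+1)·PV
  1        27.50        26.8686        26.8686          53.7372
  2        27.50        26.2517        52.5033         157.5100
  3     1,027.50       958.3371     2,875.0112      11,500.0449
  Σ                  1,011.4573     2,954.3832      11,711.2921
P = 1,011.4573.
Convexity = Σ t(t+1)·PV / [P·(1+y)²] = 11,711.2921 / (1,011.4573 × 1.047552) = 11.05304.

11.05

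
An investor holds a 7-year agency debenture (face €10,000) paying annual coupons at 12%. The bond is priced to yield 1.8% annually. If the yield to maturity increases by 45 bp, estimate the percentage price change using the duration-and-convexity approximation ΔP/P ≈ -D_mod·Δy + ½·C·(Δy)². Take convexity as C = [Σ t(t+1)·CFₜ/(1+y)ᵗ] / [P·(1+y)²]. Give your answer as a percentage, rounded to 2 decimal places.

With y = 0.018:
  t   CF        PV=CF/(1+0.018)^t    t·PV        t(t+1)·PV
  1     1,200.00     1,178.7819     1,178.7819       2,357.5639
  2     1,200.00     1,157.9390     2,315.8780       6,947.6341
  3     1,200.00     1,137.4647     3,412.3940      13,649.5759
  4     1,200.00     1,117.3523     4,469.4093      22,347.0463
  5     1,200.00     1,097.5956     5,487.9780      32,927.8679
  6     1,200.00     1,078.1882     6,469.1293      45,283.9048
  7    11,200.00     9,885.1571    69,196.0998     553,568.7988
  Σ                 16,652.4789    92,529.6703     677,082.3917
P = 16,652.4789; D_Mac = 5.55651 yrs; D_mod = 5.45826 yrs; C = 39.23441.
Duration effect: -5.45826 × (+0.0045) = -0.024562
Convexity effect: 0.5 × 39.23441 × (0.0045)² = +0.0003972
ΔP/P ≈ -0.024562 + 0.0003972 = -0.024165 = -2.4165%.

-2.42%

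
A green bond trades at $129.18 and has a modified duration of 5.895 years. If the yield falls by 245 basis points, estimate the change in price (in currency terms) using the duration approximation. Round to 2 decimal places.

+$18.66

Duration approximation: ΔP/P ≈ -D_mod · Δy = -5.895 × (-0.0245) = +0.1444275.
ΔP ≈ 129.18 × (+0.1444275) = +18.65714445.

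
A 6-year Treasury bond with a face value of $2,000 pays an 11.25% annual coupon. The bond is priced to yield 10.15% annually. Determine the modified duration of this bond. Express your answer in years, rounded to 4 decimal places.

Periodic yield y = 0.1015. First find Macaulay duration:
  t   CF        PV=CF/(1+0.1015)^t    t·PV
  1       225.00       204.2669       204.2669
  2       225.00       185.4443       370.8886
  3       225.00       168.3562       505.0685
  4       225.00       152.8426       611.3705
  5       225.00       138.7586       693.7932
  6     2,225.00     1,245.7274     7,474.3642
  Σ                  2,095.3960     9,859.7519
P = 2,095.3960; Macaulay duration = 9,859.7519 / 2,095.3960 = 4.70544 years.
Modified duration = D_Mac / (1 + y) = 4.70544 / 1.1015 = 4.27184 years.

4.2718 years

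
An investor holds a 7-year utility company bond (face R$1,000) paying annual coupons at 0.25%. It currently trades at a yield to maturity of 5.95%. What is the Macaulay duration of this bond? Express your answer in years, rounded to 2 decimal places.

Periodic yield y = 0.0595. Discount each cash flow and weight by its year:
  t   CF        PV=CF/(1+0.0595)^t    t·PV
  1         2.50         2.3596         2.3596
  2         2.50         2.2271         4.4542
  3         2.50         2.1020         6.3061
  4         2.50         1.9840         7.9359
  5         2.50         1.8726         9.3628
  6         2.50         1.7674        10.6044
  7     1,002.50       668.9253     4,682.4774
  Σ                    681.2380     4,723.5004
Price P = Σ PV = 681.2380.
Macaulay duration = Σ(t·PV) / P = 4,723.5004 / 681.2380 = 6.93370 years.

6.93 years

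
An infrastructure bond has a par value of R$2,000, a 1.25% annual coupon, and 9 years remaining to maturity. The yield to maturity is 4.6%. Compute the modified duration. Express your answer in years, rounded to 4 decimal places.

Periodic yield y = 0.046. First find Macaulay duration:
  t   CF        PV=CF/(1+0.046)^t    t·PV
  1        25.00        23.9006        23.9006
  2        25.00        22.8495        45.6990
  3        25.00        21.8446        65.5339
  4        25.00        20.8840        83.5359
  5        25.00        19.9656        99.8278
  6        25.00        19.0875       114.5252
  7        25.00        18.2481       127.7369
  8        25.00        17.4456       139.5650
  9     2,025.00     1,350.9518    12,158.5665
  Σ                  1,515.1774    12,858.8909
P = 1,515.1774; Macaulay duration = 12,858.8909 / 1,515.1774 = 8.48672 years.
Modified duration = D_Mac / (1 + y) = 8.48672 / 1.046 = 8.11350 years.

8.1135 years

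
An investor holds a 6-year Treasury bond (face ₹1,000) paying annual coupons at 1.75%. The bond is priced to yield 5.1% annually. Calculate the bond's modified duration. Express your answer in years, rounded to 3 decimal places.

Periodic yield y = 0.051. First find Macaulay duration:
  t   CF        PV=CF/(1+0.051)^t    t·PV
  1        17.50        16.6508        16.6508
  2        17.50        15.8428        31.6856
  3        17.50        15.0740        45.2221
  4        17.50        14.3426        57.3703
  5        17.50        13.6466        68.2330
  6     1,017.50       754.9499     4,529.6993
  Σ                    830.5067     4,748.8612
P = 830.5067; Macaulay duration = 4,748.8612 / 830.5067 = 5.71803 years.
Modified duration = D_Mac / (1 + y) = 5.71803 / 1.051 = 5.44056 years.

5.441 years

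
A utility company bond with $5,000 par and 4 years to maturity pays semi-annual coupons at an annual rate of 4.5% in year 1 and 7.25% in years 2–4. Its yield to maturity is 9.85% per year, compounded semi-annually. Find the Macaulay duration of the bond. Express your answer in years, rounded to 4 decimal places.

3.5984 years

Periodic yield y = 0.04925. Discount each cash flow and weight by its period:
  t   CF        PV=CF/(1+0.04925)^t    t·PV
  1       112.50       107.2194       107.2194
  2       112.50       102.1867       204.3735
  3       181.25       156.9066       470.7197
  4       181.25       149.5416       598.1665
  5       181.25       142.5224       712.6120
  6       181.25       135.8326       814.9959
  7       181.25       129.4569       906.1982
  8     5,181.25     3,526.9778    28,215.8223
  Σ                  4,450.6441    32,030.1075
Price P = Σ PV = 4,450.6441.
Macaulay duration = Σ(t·PV) / P = 32,030.1075 / 4,450.6441 = 7.19674 half-year periods.
In years: 7.19674 / 2 = 3.59837 years.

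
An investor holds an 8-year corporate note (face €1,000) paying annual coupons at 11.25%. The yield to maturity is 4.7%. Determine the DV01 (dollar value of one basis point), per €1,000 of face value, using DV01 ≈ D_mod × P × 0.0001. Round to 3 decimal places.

Periodic yield y = 0.047.
  t   CF        PV=CF/(1+0.047)^t    t·PV
  1       112.50       107.4499       107.4499
  2       112.50       102.6264       205.2528
  3       112.50        98.0195       294.0585
  4       112.50        93.6194       374.4776
  5       112.50        89.4168       447.0840
  6       112.50        85.4029       512.4172
  7       112.50        81.5691       570.9838
  8     1,112.50       770.4183     6,163.3461
  Σ                  1,428.5222     8,675.0698
P = 1,428.5222; D_Mac = 6.07276 yrs; D_mod = 5.80015 yrs.
DV01 ≈ 5.80015 × 1,428.5222 × 0.0001 = 0.828564.

€0.829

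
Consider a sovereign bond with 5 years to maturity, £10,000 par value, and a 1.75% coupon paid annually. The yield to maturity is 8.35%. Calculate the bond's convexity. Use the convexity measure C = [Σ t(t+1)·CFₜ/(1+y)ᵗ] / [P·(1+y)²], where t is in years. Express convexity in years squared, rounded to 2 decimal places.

24.19

With y = 0.0835:
  t   CF        PV=CF/(1+0.0835)^t    t·PV        t(t+1)·PV
  1       175.00       161.5136       161.5136         323.0272
  2       175.00       149.0666       298.1331         894.3993
  3       175.00       137.5787       412.7362       1,650.9448
  4       175.00       126.9762       507.9049       2,539.5244
  5    10,175.00     6,813.8072    34,069.0359     204,414.2154
  Σ                  7,388.9423    35,449.3237     209,822.1111
P = 7,388.9423.
Convexity = Σ t(t+1)·PV / [P·(1+y)²] = 209,822.1111 / (7,388.9423 × 1.173972) = 24.18862.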